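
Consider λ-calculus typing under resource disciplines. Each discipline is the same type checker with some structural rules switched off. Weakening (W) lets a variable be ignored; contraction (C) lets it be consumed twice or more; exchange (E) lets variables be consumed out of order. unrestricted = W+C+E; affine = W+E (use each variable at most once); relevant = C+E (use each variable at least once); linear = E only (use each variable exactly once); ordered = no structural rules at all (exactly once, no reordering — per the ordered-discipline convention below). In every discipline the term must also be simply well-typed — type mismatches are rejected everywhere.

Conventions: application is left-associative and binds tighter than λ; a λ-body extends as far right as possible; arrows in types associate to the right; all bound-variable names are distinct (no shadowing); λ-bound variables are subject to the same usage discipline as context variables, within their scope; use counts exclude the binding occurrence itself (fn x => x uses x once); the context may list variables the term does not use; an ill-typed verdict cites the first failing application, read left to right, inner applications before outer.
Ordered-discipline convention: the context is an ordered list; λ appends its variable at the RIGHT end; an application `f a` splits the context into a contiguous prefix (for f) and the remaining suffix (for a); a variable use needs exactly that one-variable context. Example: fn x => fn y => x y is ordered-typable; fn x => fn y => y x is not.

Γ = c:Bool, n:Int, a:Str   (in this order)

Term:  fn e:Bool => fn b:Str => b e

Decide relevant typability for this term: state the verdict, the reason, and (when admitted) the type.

no — fails simple typing
variable uses: c ×0, n ×0, a ×0, e [bound] ×1, b [bound] ×1
use order (left to right): b, e
typing: ill-typed: applying a non-function (Str)
summary: ordered ✗; linear ✗; affine ✗; relevant ✗; unrestricted ✗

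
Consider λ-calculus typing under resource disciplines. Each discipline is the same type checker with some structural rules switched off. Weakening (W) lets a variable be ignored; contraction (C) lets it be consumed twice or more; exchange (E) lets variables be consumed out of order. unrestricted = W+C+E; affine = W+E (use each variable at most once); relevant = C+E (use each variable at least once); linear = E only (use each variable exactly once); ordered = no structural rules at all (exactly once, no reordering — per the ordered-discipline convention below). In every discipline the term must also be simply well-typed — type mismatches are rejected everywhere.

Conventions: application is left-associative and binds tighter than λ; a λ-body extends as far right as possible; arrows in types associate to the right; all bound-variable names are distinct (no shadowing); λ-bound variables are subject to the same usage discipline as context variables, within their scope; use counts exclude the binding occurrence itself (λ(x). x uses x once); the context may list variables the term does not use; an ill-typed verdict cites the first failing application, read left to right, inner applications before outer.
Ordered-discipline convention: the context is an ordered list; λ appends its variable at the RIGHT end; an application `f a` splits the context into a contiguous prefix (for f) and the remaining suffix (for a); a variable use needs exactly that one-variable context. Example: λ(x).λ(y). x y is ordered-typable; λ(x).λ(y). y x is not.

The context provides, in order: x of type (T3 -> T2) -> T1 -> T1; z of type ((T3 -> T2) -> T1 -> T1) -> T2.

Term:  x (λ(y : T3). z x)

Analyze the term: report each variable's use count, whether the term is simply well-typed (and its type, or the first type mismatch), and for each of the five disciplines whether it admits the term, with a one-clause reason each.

use counts: x ×2; z ×1; y (bound) ×0
uses in reading order: x, z, x
typing: ✓ — T1 -> T1
ordered: ✗, uses contraction: x ×2; y never used (weakening)
linear: ✗, uses contraction: x ×2; y never used (weakening)
affine: ✗, uses contraction: x ×2
relevant: ✗, y never used (weakening)
unrestricted: ✓, simply typable at T1 -> T1; W, C, E all held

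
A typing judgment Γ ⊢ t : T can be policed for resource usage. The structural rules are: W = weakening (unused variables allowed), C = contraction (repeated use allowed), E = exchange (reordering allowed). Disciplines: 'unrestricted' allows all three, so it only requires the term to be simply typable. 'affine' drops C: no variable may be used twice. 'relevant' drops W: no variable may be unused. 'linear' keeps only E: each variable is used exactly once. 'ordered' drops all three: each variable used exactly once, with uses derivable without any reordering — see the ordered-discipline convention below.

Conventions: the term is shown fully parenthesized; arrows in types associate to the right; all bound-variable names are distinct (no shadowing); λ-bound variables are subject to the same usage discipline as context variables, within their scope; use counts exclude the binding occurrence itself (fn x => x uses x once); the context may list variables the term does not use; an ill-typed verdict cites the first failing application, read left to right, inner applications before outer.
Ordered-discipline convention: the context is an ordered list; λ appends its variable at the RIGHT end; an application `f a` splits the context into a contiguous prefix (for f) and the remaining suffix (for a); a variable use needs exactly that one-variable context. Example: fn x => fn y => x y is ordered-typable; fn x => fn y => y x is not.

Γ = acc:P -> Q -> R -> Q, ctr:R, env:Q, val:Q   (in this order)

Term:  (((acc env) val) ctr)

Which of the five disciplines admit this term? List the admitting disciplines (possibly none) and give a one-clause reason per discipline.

accepted by: none
use counts: acc: 1×, ctr: 1×, env: 1×, val: 1×
uses in reading order: acc, env, val, ctr
typing: ill-typed: argument of type Q where P is required
ordered: ✗, fails simple typing
linear: ✗, a type mismatch blocks all five
affine: ✗, the type mismatch rejects it
relevant: ✗, not simply typable
unrestricted: ✗, fails simple typing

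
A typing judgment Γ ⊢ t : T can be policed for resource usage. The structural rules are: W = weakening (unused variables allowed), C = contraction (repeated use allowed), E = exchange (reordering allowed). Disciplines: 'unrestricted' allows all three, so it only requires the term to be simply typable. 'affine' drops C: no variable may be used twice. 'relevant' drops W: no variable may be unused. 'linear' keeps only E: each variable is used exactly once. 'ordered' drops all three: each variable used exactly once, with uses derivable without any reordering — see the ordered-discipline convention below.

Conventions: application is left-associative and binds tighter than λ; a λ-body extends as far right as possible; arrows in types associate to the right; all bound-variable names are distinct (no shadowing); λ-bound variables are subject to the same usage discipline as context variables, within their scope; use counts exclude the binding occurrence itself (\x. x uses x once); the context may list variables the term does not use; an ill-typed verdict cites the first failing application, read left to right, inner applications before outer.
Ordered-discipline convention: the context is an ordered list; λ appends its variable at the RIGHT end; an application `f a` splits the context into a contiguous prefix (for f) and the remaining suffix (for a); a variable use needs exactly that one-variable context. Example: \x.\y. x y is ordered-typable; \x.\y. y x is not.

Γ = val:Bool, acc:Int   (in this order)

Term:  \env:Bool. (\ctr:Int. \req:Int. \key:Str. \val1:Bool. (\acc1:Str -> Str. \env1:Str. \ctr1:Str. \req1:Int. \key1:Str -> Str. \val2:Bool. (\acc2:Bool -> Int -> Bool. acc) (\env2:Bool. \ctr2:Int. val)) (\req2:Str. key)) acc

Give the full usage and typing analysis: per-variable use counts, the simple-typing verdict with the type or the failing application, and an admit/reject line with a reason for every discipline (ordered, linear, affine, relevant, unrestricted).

variable uses: val ×1; acc ×2; env (bound) ×0; ctr (bound) ×0; req (bound) ×0; key (bound) ×1; val1 (bound) ×0; acc1 (bound) ×0; env1 (bound) ×0; ctr1 (bound) ×0; req1 (bound) ×0; key1 (bound) ×0; val2 (bound) ×0; acc2 (bound) ×0; env2 (bound) ×0; ctr2 (bound) ×0; req2 (bound) ×0
uses in reading order: acc, val, key, acc
typing: ✓ — Bool -> Int -> Str -> Bool -> Str -> Str -> Int -> (Str -> Str) -> Bool -> Int
ordered: ✗ — uses contraction: acc ×2; unused: env, ctr, req, val1, acc1, env1, ctr1, req1, key1, val2, acc2, env2, ctr2, req2 — weakening required
linear: ✗ — uses contraction: acc ×2; unused: env, ctr, req, val1, acc1, env1, ctr1, req1, key1, val2, acc2, env2, ctr2, req2 — weakening required
affine: ✗ — uses contraction: acc ×2
relevant: ✗ — unused: env, ctr, req, val1, acc1, env1, ctr1, req1, key1, val2, acc2, env2, ctr2, req2 — weakening required
unrestricted: ✓ — type-checks (Bool -> Int -> Str -> Bool -> Str -> Str -> Int -> (Str -> Str) -> Bool -> Int) and nothing is barred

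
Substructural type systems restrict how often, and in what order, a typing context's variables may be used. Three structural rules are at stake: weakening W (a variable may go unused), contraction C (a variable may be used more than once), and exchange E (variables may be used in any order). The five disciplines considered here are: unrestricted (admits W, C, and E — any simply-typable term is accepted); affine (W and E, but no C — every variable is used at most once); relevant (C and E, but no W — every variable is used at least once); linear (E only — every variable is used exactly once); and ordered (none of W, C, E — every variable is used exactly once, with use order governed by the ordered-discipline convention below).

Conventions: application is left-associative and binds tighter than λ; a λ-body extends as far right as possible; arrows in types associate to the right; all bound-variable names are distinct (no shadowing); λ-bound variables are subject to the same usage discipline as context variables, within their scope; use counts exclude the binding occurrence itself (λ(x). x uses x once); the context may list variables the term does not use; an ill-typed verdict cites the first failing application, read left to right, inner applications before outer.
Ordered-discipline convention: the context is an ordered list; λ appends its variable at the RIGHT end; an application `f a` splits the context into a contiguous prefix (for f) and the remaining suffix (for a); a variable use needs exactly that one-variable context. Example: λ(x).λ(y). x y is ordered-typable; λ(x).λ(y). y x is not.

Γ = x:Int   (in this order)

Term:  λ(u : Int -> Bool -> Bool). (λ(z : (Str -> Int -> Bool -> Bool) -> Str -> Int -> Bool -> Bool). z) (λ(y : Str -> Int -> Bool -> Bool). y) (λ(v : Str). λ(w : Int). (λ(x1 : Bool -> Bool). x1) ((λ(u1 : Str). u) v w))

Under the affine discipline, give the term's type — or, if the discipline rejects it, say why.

term : (Int -> Bool -> Bool) -> Str -> Int -> Bool -> Bool
usage: x: 0; u (λ-bound): 1; z (λ-bound): 1; y (λ-bound): 1; v (λ-bound): 1; w (λ-bound): 1; x1 (λ-bound): 1; u1 (λ-bound): 0
order of uses: z, y, x1, u, v, w
typing: well-typed at (Int -> Bool -> Bool) -> Str -> Int -> Bool -> Bool
summary: ordered ✗; linear ✗; affine ✓; relevant ✗; unrestricted ✓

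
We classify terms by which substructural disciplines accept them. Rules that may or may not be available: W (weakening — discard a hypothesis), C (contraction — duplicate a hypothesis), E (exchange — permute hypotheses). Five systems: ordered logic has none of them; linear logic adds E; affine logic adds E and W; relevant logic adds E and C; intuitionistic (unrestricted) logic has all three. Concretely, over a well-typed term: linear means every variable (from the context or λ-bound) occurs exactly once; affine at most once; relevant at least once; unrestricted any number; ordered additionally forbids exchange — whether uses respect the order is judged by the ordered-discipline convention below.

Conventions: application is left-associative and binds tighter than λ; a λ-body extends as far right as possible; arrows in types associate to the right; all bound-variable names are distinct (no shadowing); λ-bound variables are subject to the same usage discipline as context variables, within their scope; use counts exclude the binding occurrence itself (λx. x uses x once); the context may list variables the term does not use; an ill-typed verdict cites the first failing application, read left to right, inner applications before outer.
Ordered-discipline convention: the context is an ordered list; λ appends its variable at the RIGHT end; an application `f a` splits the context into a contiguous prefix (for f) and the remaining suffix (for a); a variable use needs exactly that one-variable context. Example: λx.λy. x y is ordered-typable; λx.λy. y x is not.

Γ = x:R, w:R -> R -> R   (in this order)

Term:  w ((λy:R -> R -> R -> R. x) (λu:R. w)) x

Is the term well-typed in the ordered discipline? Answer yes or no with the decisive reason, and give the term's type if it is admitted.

no — needs contraction — x ×2, w ×2; y, u never used (weakening)
use counts: x: 2×; w: 2×; y [bound]: 0×; u [bound]: 0×
use order (left to right): w, x, w, x
typing: well-typed — term : R
across the five disciplines: ordered ✗; linear ✗; affine ✗; relevant ✗; unrestricted ✓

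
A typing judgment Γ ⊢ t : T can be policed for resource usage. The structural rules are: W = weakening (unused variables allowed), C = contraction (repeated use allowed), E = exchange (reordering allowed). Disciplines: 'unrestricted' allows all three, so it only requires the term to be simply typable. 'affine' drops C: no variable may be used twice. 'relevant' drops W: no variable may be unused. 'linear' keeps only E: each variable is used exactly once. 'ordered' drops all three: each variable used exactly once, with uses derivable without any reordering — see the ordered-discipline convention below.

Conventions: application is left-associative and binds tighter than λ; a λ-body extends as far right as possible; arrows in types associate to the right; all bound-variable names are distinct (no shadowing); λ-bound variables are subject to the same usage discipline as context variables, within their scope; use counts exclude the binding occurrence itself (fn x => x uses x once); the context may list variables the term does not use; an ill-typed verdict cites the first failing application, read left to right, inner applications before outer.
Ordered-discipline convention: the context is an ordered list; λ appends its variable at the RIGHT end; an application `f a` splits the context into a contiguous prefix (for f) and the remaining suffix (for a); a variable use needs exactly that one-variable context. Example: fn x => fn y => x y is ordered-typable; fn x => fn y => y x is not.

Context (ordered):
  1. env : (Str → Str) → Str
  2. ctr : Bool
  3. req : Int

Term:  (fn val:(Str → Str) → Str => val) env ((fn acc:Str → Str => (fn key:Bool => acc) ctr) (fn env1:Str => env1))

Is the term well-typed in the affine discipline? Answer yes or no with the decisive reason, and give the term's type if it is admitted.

yes — none of env, ctr, req, val, acc, key, env1 used more than once; term : Str
counts: env: 1×; ctr: 1×; req: 0×; val [bound]: 1×; acc [bound]: 1×; key [bound]: 0×; env1 [bound]: 1×
use order (left to right): val, env, acc, ctr, env1
typing: ✓ — Str
per-discipline verdicts: ordered ✗; linear ✗; affine ✓; relevant ✗; unrestricted ✓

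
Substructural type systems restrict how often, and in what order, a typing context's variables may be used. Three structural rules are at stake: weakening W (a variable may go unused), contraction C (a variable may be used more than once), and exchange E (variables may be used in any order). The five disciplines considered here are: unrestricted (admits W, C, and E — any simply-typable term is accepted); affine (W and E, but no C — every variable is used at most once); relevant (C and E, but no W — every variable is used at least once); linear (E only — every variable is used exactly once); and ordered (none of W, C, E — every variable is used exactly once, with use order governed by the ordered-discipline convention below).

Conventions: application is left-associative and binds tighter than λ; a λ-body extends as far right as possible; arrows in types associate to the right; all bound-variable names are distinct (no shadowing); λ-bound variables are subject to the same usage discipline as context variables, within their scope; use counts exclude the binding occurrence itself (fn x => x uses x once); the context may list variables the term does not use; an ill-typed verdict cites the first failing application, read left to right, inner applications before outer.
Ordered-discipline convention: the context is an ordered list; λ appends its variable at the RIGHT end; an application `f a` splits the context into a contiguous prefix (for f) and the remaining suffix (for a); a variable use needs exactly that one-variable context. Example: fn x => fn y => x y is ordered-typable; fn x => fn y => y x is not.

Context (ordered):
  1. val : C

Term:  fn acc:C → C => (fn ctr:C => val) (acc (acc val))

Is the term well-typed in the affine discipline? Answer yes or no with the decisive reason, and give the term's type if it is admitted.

no — needs contraction — val ×2, acc ×2
variable uses: val: 2, acc (bound): 2, ctr (bound): 0
uses in reading order: val, acc, acc, val
typing: well-typed — term : (C → C) → C
per-discipline verdicts: ordered ✗, linear ✗, affine ✗, relevant ✗, unrestricted ✓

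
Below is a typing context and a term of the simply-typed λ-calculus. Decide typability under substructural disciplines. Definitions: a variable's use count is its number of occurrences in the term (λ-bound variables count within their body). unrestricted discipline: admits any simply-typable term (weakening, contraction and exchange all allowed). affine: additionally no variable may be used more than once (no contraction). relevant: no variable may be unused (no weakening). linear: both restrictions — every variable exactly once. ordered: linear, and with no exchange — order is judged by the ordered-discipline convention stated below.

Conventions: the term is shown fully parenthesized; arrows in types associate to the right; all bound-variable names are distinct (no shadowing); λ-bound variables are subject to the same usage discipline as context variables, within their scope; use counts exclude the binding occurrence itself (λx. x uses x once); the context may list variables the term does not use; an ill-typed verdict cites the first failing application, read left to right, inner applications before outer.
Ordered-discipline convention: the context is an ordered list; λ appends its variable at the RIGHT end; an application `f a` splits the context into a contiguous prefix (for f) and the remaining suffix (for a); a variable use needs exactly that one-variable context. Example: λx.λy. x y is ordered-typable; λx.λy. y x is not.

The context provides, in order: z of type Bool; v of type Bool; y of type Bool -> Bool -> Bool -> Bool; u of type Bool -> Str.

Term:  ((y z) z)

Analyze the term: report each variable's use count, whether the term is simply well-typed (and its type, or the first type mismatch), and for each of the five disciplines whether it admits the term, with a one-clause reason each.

usage: z ×2, v ×0, y ×1, u ×0
order of uses: y, z, z
typing: well-typed — term : Bool -> Bool
ordered ✗ (z ×2 used more than once (contraction); v, u never used (weakening))
linear ✗ (z ×2 used more than once (contraction); v, u never used (weakening))
affine ✗ (z ×2 used more than once (contraction))
relevant ✗ (v, u never used (weakening))
unrestricted ✓ (well-typed at Bool -> Bool; no restrictions here)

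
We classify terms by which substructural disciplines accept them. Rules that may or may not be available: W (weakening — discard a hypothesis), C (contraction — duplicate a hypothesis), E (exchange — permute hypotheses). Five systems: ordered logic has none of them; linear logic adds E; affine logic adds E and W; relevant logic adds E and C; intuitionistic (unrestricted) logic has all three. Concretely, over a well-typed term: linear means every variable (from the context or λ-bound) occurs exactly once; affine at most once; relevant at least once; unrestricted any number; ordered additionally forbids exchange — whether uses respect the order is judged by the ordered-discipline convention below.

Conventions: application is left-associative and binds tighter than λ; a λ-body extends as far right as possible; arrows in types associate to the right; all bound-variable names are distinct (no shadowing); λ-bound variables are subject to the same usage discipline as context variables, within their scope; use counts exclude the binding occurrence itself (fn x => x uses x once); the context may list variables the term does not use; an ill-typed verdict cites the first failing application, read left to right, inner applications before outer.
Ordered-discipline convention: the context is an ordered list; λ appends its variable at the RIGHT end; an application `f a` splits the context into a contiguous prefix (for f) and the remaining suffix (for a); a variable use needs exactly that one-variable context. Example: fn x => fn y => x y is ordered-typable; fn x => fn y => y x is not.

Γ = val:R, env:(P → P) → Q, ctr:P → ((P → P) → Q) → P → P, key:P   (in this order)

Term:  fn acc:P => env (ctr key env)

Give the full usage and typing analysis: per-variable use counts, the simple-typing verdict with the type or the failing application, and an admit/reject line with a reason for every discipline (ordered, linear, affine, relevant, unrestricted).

variable uses: val=0, env=2, ctr=1, key=1, acc [bound]=0
order of uses: env, ctr, key, env
typing: well-typed — term : P → Q
ordered: ✗ — needs contraction — env ×2; needs weakening: val, acc unused
linear: ✗ — needs contraction — env ×2; needs weakening: val, acc unused
affine: ✗ — needs contraction — env ×2
relevant: ✗ — needs weakening: val, acc unused
unrestricted: ✓ — simply typable at P → Q; W, C, E all held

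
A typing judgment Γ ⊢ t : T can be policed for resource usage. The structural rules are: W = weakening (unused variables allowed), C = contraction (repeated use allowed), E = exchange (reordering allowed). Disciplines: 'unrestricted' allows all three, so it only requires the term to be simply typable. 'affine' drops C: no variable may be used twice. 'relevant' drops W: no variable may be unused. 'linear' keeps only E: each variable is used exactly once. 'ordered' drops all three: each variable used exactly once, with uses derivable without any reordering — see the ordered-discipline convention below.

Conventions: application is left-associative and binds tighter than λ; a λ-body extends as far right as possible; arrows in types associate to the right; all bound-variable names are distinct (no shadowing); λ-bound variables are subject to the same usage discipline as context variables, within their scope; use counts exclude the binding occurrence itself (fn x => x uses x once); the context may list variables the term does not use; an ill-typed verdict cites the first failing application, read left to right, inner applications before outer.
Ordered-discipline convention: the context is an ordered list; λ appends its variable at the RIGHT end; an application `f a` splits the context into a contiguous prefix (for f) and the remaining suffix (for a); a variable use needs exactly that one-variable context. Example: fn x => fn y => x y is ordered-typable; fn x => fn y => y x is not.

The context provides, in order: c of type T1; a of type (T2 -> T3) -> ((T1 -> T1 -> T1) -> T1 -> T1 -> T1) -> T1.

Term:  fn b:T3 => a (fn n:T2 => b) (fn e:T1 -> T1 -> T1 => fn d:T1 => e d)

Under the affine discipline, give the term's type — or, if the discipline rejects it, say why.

term : T3 -> T1
usage: c: 0, a: 1, b [bound]: 1, n [bound]: 0, e [bound]: 1, d [bound]: 1
uses in reading order: a, b, e, d
typing: ✓ — T3 -> T1
all disciplines: ordered ✗ · linear ✗ · affine ✓ · relevant ✗ · unrestricted ✓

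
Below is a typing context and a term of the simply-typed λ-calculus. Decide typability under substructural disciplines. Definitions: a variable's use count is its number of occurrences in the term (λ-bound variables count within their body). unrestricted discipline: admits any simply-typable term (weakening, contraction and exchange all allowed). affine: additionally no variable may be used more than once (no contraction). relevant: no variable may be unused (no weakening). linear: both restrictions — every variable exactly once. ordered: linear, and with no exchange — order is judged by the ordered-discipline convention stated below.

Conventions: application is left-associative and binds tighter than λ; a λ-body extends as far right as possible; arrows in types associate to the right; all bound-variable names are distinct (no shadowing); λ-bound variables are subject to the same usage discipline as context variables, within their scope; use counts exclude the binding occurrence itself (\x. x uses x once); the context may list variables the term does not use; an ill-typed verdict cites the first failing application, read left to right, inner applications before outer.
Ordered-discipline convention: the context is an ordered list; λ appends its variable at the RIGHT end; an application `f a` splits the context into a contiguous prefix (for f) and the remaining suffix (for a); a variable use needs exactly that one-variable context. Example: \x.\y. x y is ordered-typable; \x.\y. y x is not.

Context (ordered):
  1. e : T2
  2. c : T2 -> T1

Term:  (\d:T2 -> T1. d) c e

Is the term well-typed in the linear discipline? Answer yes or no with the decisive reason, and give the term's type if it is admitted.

yes — each of e, c, d used exactly once; term : T1
usage: e: 1×, c: 1×, d (λ-bound): 1×
left-to-right use order: d, c, e
typing: well-typed — term : T1
summary: ordered ✗ | linear ✓ | affine ✓ | relevant ✓ | unrestricted ✓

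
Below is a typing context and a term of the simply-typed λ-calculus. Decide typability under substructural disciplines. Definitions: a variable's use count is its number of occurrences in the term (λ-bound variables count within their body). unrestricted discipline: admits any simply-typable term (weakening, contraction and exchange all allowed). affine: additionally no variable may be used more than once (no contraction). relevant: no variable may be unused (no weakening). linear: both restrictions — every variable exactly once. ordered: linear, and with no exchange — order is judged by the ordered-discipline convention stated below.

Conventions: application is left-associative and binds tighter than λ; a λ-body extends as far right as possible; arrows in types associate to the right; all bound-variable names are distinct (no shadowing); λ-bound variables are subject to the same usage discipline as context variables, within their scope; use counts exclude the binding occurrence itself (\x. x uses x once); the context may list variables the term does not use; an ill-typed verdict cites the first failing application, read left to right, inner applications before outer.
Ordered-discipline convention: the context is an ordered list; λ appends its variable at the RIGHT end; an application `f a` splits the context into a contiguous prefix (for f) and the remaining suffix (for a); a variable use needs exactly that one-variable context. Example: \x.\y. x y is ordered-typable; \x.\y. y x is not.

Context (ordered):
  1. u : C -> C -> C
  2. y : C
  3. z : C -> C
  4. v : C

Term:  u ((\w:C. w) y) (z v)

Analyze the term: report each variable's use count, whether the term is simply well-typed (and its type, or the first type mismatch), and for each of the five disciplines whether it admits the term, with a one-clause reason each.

use counts: u: 1×; y: 1×; z: 1×; v: 1×; w (λ-bound): 1×
uses in reading order: u, w, y, z, v
typing: well-typed at C
ordered: ✓, u, y, z, v, w: once each, no exchange needed
linear: ✓, each of u, y, z, v, w used exactly once
affine: ✓, at most one use each (u, y, z, v, w)
relevant: ✓, every one of u, y, z, v, w appears
unrestricted: ✓, typability at C is all that's needed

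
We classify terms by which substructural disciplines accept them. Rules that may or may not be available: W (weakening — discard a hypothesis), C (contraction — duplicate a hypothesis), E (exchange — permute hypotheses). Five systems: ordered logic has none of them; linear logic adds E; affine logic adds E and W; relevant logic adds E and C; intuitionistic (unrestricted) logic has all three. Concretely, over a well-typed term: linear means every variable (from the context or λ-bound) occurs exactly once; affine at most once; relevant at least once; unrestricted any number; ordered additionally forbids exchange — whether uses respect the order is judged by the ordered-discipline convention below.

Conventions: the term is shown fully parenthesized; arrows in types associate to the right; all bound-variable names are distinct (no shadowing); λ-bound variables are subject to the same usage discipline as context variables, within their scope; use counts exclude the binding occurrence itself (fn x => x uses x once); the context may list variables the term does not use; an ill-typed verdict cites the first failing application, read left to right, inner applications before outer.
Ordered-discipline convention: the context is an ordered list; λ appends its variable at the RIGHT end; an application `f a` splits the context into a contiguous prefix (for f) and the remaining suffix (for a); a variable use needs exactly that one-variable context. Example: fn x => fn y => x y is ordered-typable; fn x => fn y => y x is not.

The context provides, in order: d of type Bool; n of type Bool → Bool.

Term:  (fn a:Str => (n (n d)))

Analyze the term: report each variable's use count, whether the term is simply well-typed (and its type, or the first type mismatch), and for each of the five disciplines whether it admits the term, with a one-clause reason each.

usage: d=1; n=2; a (bound)=0
left-to-right use order: n, n, d
typing: ✓ — Str → Bool
ordered: ✗, repeated use of n ×2; a left unused
linear: ✗, repeated use of n ×2; a left unused
affine: ✗, repeated use of n ×2
relevant: ✗, a left unused
unrestricted: ✓, well-typed at Str → Bool; no restrictions here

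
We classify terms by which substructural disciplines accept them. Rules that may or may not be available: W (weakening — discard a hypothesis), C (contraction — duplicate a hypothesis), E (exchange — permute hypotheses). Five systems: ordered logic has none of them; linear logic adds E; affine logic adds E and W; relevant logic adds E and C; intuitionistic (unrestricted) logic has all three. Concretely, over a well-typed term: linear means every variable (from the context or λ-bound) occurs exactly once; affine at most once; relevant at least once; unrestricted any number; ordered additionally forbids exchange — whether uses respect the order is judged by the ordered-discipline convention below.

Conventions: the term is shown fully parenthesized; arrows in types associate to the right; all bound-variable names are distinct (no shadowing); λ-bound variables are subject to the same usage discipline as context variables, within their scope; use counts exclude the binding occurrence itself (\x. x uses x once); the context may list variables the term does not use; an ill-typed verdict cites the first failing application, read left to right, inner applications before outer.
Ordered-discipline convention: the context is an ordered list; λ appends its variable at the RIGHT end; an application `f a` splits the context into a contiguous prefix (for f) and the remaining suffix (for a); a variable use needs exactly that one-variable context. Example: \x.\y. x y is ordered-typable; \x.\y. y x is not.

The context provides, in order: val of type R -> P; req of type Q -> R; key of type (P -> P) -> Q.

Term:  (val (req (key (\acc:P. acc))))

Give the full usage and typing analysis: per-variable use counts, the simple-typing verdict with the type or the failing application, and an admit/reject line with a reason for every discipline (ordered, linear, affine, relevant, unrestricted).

usage: val: 1×; req: 1×; key: 1×; acc [bound]: 1×
use order (left to right): val, req, key, acc
typing: ✓ — P
ordered ✓ (val, req, key, acc once each; derivable with no W/C/E)
linear ✓ (val, req, key, acc: one use apiece)
affine ✓ (no duplicate uses among val, req, key, acc)
relevant ✓ (val, req, key, acc: all used, weakening unneeded)
unrestricted ✓ (simply typable at P; W, C, E all held)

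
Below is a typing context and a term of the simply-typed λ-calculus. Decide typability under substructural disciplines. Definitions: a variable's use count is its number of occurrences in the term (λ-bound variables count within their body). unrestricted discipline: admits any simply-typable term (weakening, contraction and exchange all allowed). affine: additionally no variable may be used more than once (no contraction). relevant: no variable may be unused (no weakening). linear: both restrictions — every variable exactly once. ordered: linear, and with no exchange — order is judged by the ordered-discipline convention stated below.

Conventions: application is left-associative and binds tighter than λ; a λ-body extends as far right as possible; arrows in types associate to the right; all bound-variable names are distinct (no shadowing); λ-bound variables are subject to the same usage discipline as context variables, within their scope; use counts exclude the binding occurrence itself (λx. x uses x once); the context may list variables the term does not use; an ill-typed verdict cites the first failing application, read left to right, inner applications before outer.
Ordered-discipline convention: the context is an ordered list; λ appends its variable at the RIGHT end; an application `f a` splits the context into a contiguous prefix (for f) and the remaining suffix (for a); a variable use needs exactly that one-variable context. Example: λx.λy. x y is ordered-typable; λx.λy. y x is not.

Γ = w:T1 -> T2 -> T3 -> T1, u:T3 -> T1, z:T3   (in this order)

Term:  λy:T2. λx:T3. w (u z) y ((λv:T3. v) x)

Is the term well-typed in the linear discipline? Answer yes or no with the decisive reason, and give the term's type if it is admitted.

yes — single use per variable (w, u, z, y, x, v); term : T2 -> T3 -> T1
usage: w=1; u=1; z=1; y [bound]=1; x [bound]=1; v [bound]=1
uses in reading order: w, u, z, y, v, x
typing: well-typed — term : T2 -> T3 -> T1
all disciplines: ordered ✓, linear ✓, affine ✓, relevant ✓, unrestricted ✓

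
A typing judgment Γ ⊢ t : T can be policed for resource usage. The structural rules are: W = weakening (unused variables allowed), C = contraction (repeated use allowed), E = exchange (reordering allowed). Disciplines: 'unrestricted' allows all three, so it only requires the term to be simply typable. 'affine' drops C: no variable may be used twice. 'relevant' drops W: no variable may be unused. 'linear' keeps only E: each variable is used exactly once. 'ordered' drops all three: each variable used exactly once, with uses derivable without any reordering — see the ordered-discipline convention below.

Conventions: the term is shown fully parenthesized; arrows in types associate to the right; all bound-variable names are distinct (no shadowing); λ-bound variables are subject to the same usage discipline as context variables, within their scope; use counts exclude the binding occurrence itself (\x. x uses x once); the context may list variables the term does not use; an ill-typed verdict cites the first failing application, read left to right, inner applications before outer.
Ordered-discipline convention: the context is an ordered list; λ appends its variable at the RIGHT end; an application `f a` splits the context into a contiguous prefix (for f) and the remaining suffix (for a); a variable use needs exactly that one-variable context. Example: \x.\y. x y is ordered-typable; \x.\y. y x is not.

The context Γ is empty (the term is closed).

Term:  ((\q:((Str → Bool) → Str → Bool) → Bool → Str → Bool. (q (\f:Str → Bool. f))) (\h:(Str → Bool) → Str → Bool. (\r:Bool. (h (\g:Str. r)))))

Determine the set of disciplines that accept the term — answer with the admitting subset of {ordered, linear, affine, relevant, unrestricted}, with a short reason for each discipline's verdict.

accepted by: affine, unrestricted
variable uses: q (λ-bound): 1, f (λ-bound): 1, h (λ-bound): 1, r (λ-bound): 1, g (λ-bound): 0
order of uses: q, f, h, r
typing: well-typed — term : Bool → Str → Bool
ordered ✗ (unused: g — weakening required)
linear ✗ (unused: g — weakening required)
affine ✓ (no duplicate uses among q, f, h, r, g)
relevant ✗ (unused: g — weakening required)
unrestricted ✓ (type-checks (Bool → Str → Bool) and nothing is barred)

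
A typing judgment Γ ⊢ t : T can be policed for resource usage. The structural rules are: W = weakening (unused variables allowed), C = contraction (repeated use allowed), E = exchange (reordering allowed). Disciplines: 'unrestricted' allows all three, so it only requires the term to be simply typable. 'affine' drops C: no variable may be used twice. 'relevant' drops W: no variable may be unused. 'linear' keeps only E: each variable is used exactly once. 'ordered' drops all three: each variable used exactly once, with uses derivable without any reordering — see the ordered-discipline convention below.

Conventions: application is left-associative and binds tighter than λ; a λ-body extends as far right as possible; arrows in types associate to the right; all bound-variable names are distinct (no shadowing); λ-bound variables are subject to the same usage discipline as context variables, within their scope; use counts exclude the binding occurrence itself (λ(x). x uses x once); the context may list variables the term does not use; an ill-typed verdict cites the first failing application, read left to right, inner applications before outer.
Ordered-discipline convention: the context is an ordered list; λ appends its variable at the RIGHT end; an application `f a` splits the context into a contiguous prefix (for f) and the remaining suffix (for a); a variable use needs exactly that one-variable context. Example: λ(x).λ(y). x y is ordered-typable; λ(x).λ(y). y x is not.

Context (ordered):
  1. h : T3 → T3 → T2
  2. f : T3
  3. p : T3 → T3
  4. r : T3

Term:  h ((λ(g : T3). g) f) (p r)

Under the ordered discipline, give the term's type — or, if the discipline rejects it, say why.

term : T2
usage: h=1, f=1, p=1, r=1, g (bound)=1
order of uses: h, g, f, p, r
typing: the term checks, with type T2
all disciplines: ordered ✓, linear ✓, affine ✓, relevant ✓, unrestricted ✓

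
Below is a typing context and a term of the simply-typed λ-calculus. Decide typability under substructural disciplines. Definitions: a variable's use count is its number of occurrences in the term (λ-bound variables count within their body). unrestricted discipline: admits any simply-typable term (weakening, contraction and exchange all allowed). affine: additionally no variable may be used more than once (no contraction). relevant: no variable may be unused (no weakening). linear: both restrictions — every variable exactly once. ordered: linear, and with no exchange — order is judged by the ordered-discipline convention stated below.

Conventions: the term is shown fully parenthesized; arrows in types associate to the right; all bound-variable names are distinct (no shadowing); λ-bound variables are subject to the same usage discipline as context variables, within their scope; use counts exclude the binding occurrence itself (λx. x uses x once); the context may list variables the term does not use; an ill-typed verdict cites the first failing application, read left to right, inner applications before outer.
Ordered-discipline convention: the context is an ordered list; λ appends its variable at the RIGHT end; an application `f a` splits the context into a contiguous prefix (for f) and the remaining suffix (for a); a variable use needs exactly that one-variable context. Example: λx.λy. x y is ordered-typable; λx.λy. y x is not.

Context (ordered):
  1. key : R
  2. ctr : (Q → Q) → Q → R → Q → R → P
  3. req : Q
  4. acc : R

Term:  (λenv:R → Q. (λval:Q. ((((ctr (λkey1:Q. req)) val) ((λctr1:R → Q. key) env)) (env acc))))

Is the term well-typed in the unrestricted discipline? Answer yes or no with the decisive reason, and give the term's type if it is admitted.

yes — typability at (R → Q) → Q → R → P is all that's needed; term : (R → Q) → Q → R → P
usage: key: 1; ctr: 1; req: 1; acc: 1; env [bound]: 2; val [bound]: 1; key1 [bound]: 0; ctr1 [bound]: 0
use order (left to right): ctr, req, val, key, env, env, acc
typing: the term checks, with type (R → Q) → Q → R → P
per-discipline verdicts: ordered ✗, linear ✗, affine ✗, relevant ✗, unrestricted ✓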